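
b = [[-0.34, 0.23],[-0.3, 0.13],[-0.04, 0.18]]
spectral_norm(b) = 0.54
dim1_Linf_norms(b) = [0.34, 0.3, 0.18]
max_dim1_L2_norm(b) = 0.41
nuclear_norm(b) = 0.68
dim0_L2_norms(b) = [0.46, 0.32]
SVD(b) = [[-0.76, 0.03], [-0.60, -0.41], [-0.25, 0.91]] @ diag([0.538260605341033, 0.1402694576089346]) @ [[0.83, -0.55], [0.55, 0.83]]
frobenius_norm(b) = 0.56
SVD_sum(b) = [[-0.34, 0.23], [-0.27, 0.18], [-0.11, 0.07]] + [[0.00, 0.0], [-0.03, -0.05], [0.07, 0.11]]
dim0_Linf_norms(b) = [0.34, 0.23]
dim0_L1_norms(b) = [0.68, 0.54]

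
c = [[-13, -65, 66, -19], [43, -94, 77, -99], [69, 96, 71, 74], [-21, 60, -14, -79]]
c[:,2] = [66, 77, 71, -14]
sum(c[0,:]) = -31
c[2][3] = 74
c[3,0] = -21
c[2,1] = 96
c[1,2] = 77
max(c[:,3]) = 74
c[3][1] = 60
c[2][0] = 69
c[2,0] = 69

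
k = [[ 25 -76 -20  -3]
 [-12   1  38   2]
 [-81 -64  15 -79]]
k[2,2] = 15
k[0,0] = 25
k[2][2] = 15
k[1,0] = -12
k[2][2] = 15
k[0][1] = -76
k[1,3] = 2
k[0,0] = 25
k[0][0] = 25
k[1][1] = 1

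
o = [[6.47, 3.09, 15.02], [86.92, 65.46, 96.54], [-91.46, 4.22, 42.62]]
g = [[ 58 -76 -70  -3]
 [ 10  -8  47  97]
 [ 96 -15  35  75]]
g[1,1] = -8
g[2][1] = -15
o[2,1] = 4.22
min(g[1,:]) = -8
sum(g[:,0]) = 164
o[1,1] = 65.46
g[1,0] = 10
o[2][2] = 42.62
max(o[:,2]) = 96.54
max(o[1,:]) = 96.54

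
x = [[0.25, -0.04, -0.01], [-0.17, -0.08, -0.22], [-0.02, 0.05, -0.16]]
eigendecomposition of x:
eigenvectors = [[(0.92+0j), (-0.09-0.01j), -0.09+0.01j], [(-0.39+0j), (-0.9+0j), -0.90-0.00j], [(-0.09+0j), (-0.13+0.41j), (-0.13-0.41j)]]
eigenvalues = [(0.27+0j), (-0.13+0.1j), (-0.13-0.1j)]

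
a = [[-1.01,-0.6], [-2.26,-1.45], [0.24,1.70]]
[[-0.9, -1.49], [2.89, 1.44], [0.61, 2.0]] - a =[[0.11,  -0.89],[5.15,  2.89],[0.37,  0.3]]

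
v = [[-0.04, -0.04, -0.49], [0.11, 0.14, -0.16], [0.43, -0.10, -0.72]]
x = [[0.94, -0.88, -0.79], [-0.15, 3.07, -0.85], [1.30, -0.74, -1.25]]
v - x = [[-0.98, 0.84, 0.3], [0.26, -2.93, 0.69], [-0.87, 0.64, 0.53]]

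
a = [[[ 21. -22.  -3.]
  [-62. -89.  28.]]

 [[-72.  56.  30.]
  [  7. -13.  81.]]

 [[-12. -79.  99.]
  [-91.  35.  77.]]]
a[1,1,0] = 7.0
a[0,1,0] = -62.0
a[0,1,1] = -89.0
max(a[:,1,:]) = 81.0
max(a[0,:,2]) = 28.0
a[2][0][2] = 99.0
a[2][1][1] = 35.0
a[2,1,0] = -91.0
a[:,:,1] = [[-22.0, -89.0], [56.0, -13.0], [-79.0, 35.0]]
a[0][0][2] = -3.0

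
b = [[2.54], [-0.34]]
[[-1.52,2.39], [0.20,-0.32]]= b @ [[-0.6, 0.94]]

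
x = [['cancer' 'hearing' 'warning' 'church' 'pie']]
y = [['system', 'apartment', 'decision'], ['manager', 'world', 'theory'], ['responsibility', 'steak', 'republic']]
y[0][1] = 'apartment'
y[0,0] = 'system'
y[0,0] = 'system'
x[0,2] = 'warning'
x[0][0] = 'cancer'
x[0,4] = 'pie'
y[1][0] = 'manager'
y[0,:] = ['system', 'apartment', 'decision']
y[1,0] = 'manager'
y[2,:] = ['responsibility', 'steak', 'republic']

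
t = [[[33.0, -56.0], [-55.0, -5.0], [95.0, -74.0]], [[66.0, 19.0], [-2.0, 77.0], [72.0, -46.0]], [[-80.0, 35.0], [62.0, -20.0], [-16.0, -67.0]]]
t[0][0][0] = 33.0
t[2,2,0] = -16.0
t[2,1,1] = -20.0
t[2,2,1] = -67.0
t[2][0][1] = 35.0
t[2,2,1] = -67.0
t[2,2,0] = -16.0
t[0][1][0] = -55.0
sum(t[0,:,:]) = -62.0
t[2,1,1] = -20.0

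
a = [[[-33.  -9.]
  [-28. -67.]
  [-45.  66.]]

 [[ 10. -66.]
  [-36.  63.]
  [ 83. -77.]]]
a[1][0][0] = 10.0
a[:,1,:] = [[-28.0, -67.0], [-36.0, 63.0]]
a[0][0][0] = -33.0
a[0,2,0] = -45.0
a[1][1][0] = -36.0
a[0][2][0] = -45.0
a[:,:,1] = [[-9.0, -67.0, 66.0], [-66.0, 63.0, -77.0]]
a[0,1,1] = -67.0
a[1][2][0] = 83.0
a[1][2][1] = -77.0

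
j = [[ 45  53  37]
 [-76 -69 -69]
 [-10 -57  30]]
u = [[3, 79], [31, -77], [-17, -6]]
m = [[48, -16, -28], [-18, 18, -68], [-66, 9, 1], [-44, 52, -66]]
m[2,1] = 9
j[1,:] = [-76, -69, -69]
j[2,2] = 30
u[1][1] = -77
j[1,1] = -69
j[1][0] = -76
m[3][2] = -66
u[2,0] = -17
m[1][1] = 18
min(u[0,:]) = 3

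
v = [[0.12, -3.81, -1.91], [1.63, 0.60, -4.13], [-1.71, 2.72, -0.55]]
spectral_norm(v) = 5.23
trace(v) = 0.17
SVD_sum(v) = [[1.22, -2.68, -2.57], [0.88, -1.93, -1.85], [-0.64, 1.40, 1.34]] + [[-0.13, -0.97, 0.95],[0.34, 2.46, -2.41],[0.21, 1.53, -1.5]] + [[-0.97, -0.16, -0.3], [0.41, 0.07, 0.13], [-1.28, -0.21, -0.39]]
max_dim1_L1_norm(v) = 6.36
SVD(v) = [[0.75,-0.32,0.58], [0.54,0.81,-0.25], [-0.39,0.50,0.77]] @ diag([5.226837095192564, 4.298303534077881, 1.7556083587328106]) @ [[0.31, -0.69, -0.66], [0.10, 0.71, -0.7], [-0.94, -0.15, -0.29]]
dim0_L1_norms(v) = [3.46, 7.13, 6.59]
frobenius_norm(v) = 6.99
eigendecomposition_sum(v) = [[-1.17+0.00j, (-0.06-0j), (-1.58+0j)], [-0.34+0.00j, -0.02-0.00j, -0.46+0.00j], [(-0.69+0j), (-0.03-0j), (-0.93+0j)]] + [[(0.64+0.82j),(-1.88+0.45j),(-0.16-1.63j)], [(0.99-0.63j),0.31+2.14j,(-1.83+0.01j)], [(-0.51-0.59j),(1.38-0.41j),(0.19+1.21j)]] + [[0.64-0.82j, -1.88-0.45j, -0.16+1.63j], [0.99+0.63j, (0.31-2.14j), -1.83-0.01j], [(-0.51+0.59j), 1.38+0.41j, (0.19-1.21j)]]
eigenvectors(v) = [[(0.84+0j), -0.06-0.59j, -0.06+0.59j], [0.24+0.00j, (-0.67+0j), -0.67-0.00j], [(0.49+0j), 0.07+0.44j, 0.07-0.44j]]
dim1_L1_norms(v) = [5.84, 6.36, 4.98]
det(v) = -39.44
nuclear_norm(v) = 11.28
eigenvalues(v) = [(-2.11+0j), (1.14+4.17j), (1.14-4.17j)]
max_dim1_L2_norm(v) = 4.48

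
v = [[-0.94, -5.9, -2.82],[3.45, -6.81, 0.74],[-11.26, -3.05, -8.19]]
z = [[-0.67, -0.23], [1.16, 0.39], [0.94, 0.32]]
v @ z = [[-8.86, -2.99], [-9.52, -3.21], [-3.69, -1.22]]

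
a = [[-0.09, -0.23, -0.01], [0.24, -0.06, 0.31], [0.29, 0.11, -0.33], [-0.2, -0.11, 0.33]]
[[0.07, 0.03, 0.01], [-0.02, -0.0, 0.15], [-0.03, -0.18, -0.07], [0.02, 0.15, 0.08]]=a @ [[-0.06,-0.33,0.19], [-0.28,-0.01,-0.15], [-0.06,0.24,0.32]]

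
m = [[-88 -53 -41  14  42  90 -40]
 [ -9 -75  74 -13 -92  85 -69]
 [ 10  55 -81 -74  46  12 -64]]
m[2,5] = 12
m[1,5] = 85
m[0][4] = 42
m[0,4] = 42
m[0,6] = -40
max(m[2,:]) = 55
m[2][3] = -74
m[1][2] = 74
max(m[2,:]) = 55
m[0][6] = -40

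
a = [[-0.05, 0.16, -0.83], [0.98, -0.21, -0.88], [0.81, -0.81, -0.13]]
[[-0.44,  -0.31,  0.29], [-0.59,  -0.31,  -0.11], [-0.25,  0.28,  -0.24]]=a @ [[-0.05, -0.2, -0.44], [0.17, -0.59, -0.09], [0.57, 0.27, -0.34]]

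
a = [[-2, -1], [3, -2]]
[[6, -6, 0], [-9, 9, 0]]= a@[[-3, 3, 0], [0, 0, 0]]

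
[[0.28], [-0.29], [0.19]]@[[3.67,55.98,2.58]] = [[1.03, 15.67, 0.72], [-1.06, -16.23, -0.75], [0.7, 10.64, 0.49]]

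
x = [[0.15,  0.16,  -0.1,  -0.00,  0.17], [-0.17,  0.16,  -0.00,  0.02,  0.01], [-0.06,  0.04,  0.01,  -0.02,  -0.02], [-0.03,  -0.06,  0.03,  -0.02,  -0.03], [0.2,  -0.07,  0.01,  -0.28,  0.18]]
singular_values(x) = [0.44, 0.29, 0.18, 0.02, 0.0]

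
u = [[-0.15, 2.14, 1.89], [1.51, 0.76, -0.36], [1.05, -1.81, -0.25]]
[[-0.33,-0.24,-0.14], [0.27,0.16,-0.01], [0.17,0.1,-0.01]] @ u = [[-0.46, -0.64, -0.5], [0.19, 0.72, 0.46], [0.12, 0.46, 0.29]]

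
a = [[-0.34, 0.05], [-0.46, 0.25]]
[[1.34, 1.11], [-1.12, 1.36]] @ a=[[-0.97, 0.34], [-0.24, 0.28]]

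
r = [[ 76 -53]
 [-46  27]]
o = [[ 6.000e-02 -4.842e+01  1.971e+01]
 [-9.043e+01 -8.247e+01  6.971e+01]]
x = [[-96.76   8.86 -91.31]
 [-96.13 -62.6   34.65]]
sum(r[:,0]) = 30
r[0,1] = -53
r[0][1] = -53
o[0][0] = 0.06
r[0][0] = 76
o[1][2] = 69.71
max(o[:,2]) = 69.71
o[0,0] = 0.06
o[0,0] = 0.06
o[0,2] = 19.71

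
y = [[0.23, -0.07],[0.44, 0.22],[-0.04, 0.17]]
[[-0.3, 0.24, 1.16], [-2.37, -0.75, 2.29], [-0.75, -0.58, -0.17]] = y @ [[-2.84, -0.01, 5.1], [-5.1, -3.39, 0.22]]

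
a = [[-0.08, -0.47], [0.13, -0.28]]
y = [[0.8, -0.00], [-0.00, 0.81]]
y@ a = [[-0.06, -0.38], [0.11, -0.23]]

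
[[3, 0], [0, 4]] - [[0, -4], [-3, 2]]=[[3, 4], [3, 2]]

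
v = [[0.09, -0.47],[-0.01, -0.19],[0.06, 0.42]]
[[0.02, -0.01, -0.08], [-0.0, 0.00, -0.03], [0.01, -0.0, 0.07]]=v @ [[0.22, -0.06, -0.03],[-0.00, 0.0, 0.17]]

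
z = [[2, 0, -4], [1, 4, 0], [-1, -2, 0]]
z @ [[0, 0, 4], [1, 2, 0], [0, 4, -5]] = [[0, -16, 28], [4, 8, 4], [-2, -4, -4]]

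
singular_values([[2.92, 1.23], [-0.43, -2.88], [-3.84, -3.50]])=[6.41, 2.12]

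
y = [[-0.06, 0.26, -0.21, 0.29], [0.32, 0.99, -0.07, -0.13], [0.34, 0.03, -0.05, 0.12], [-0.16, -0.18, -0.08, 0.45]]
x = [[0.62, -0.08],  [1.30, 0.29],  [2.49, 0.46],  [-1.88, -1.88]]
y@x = [[-0.77, -0.56], [1.56, 0.47], [-0.10, -0.27], [-1.38, -0.92]]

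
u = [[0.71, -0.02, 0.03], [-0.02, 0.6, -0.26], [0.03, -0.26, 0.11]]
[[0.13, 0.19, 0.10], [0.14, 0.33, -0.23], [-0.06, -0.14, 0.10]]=u@[[0.19, 0.28, 0.11], [0.28, 0.51, -0.1], [0.11, -0.1, 0.64]]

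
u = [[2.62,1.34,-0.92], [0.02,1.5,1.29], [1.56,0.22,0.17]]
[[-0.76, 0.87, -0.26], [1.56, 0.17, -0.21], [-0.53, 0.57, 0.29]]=u@[[-0.48, 0.35, 0.21],[0.67, 0.03, -0.4],[0.44, 0.09, 0.30]]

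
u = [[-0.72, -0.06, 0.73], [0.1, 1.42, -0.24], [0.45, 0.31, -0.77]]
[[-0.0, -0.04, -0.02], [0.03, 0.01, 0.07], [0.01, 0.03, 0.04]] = u @ [[-0.00,  0.03,  -0.03], [0.02,  -0.0,  0.04], [0.00,  -0.02,  -0.05]]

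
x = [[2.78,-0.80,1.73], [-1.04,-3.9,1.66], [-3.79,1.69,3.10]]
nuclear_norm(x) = 12.69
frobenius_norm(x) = 7.57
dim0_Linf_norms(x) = [3.79, 3.9, 3.1]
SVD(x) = [[-0.32, -0.34, 0.88], [0.13, -0.94, -0.32], [0.94, 0.02, 0.34]] @ diag([5.420803242040448, 4.487675355556068, 2.777474052843422]) @ [[-0.84, 0.24, 0.48], [-0.01, 0.88, -0.47], [0.54, 0.40, 0.74]]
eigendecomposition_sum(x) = [[(1.4+1.42j),(-0.09-0.35j),(0.79-0.93j)], [-0.47+0.54j,(0.12-0.04j),0.35+0.26j], [-1.90+2.49j,0.53-0.22j,1.62+1.03j]] + [[1.40-1.42j,-0.09+0.35j,(0.79+0.93j)], [-0.47-0.54j,(0.12+0.04j),0.35-0.26j], [-1.90-2.49j,(0.53+0.22j),1.62-1.03j]] + [[-0.01+0.00j,-0.62-0.00j,0.14-0.00j], [-0.10+0.00j,(-4.15-0j),(0.95-0j)], [(0.02-0j),(0.63+0j),(-0.14+0j)]]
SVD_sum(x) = [[1.45,  -0.42,  -0.82], [-0.60,  0.17,  0.34], [-4.30,  1.25,  2.42]] + [[0.01, -1.36, 0.72], [0.03, -3.72, 1.98], [-0.00, 0.06, -0.03]] + [[1.31, 0.98, 1.83], [-0.47, -0.35, -0.66], [0.51, 0.38, 0.71]]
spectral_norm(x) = 5.42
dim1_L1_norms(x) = [5.31, 6.6, 8.58]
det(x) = -67.57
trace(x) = 1.98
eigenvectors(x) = [[(-0.07+0.52j), (-0.07-0.52j), (-0.15+0j)], [-0.19-0.01j, -0.19+0.01j, -0.98+0.00j], [(-0.83+0j), (-0.83-0j), (0.15+0j)]]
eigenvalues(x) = [(3.14+2.41j), (3.14-2.41j), (-4.31+0j)]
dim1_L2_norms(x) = [3.37, 4.36, 5.18]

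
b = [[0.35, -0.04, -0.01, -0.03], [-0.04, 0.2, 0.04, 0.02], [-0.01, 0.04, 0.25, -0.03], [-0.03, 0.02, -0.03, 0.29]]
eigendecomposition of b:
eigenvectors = [[0.89, -0.12, -0.38, 0.20], [-0.26, -0.85, -0.43, -0.17], [-0.07, 0.47, -0.64, -0.61], [-0.35, 0.22, -0.51, 0.75]]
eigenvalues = [0.37, 0.17, 0.25, 0.3]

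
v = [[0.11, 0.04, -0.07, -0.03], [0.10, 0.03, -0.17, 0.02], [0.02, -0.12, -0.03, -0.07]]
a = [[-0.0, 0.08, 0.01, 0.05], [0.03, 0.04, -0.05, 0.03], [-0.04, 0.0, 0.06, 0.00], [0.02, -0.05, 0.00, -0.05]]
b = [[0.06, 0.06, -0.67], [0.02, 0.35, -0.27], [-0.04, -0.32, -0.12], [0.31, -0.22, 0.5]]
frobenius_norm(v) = 0.28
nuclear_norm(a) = 0.24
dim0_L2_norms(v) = [0.15, 0.13, 0.19, 0.08]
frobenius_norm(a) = 0.16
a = b @ v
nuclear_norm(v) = 0.44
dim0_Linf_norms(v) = [0.11, 0.12, 0.17, 0.07]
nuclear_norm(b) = 1.68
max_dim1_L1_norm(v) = 0.32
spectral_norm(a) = 0.13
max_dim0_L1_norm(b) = 1.56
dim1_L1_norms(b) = [0.79, 0.64, 0.48, 1.03]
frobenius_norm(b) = 1.08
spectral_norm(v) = 0.24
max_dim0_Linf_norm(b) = 0.67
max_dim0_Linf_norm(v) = 0.17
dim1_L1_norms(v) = [0.25, 0.32, 0.24]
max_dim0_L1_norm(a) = 0.17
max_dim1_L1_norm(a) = 0.15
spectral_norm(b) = 0.94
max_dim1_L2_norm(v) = 0.2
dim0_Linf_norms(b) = [0.31, 0.35, 0.67]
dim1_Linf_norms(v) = [0.11, 0.17, 0.12]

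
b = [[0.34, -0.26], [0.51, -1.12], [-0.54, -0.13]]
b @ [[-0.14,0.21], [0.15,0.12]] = [[-0.09, 0.04], [-0.24, -0.03], [0.06, -0.13]]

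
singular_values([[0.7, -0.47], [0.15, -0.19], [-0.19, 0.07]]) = [0.9, 0.09]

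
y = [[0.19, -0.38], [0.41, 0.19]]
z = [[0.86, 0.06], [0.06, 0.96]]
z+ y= [[1.05, -0.32], [0.47, 1.15]]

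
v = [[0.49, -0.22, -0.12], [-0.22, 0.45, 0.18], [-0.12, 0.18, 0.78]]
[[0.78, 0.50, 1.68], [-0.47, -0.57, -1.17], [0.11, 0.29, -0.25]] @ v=[[0.07, 0.36, 1.31], [0.04, -0.36, -0.96], [0.02, 0.06, -0.16]]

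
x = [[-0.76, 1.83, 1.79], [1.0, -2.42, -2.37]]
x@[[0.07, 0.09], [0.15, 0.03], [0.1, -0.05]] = [[0.4, -0.10],[-0.53, 0.14]]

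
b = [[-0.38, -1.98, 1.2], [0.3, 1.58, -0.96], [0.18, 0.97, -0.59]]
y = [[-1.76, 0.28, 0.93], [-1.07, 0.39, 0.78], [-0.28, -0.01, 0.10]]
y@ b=[[0.92, 4.83, -2.93], [0.66, 3.49, -2.12], [0.12, 0.64, -0.39]]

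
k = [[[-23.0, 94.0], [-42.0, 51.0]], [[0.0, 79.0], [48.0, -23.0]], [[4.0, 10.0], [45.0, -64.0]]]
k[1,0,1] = 79.0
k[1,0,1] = 79.0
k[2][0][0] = 4.0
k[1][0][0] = 0.0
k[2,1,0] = 45.0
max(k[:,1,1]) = 51.0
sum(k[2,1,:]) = -19.0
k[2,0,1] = 10.0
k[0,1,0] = -42.0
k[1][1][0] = 48.0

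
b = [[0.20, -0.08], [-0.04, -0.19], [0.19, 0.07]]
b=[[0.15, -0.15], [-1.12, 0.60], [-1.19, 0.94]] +[[0.05,0.07], [1.08,-0.79], [1.38,-0.87]]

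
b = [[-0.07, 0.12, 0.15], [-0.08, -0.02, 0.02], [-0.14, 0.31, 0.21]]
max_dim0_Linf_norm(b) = 0.31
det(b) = -0.00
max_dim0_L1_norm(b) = 0.45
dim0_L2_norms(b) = [0.18, 0.33, 0.26]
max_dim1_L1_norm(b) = 0.66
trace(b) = 0.12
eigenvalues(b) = [(0.1+0.11j), (0.1-0.11j), (-0.08+0j)]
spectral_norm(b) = 0.45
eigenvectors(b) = [[(-0.53+0.22j), (-0.53-0.22j), (-0.37+0j)], [0.05-0.19j, (0.05+0.19j), -0.72+0.00j], [(-0.8+0j), (-0.8-0j), 0.59+0.00j]]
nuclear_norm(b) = 0.58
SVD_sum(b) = [[-0.07, 0.15, 0.11],[-0.01, 0.02, 0.01],[-0.14, 0.29, 0.23]] + [[-0.02, -0.01, 0.0], [-0.06, -0.04, 0.02], [0.01, 0.01, -0.00]] + [[0.02, -0.02, 0.03], [-0.01, 0.01, -0.01], [-0.01, 0.01, -0.02]]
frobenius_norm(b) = 0.46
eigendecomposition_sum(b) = [[(-0.03+0.1j), (0.07-0.09j), (0.07-0.05j)], [-0.02-0.03j, 0.01+0.04j, -0.00+0.03j], [(-0.08+0.11j), 0.14-0.08j, (0.11-0.02j)]] + [[-0.03-0.10j, (0.07+0.09j), (0.07+0.05j)], [-0.02+0.03j, (0.01-0.04j), (-0-0.03j)], [(-0.08-0.11j), (0.14+0.08j), (0.11+0.02j)]] + [[(-0.02+0j), -0.02+0.00j, (0.01+0j)],  [-0.04+0.00j, -0.04+0.00j, (0.02+0j)],  [(0.03-0j), 0.03-0.00j, (-0.02-0j)]]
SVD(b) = [[-0.45, -0.25, -0.86], [-0.06, -0.95, 0.31], [-0.89, 0.19, 0.41]] @ diag([0.44679858036643316, 0.08387486286751684, 0.04621726908305258]) @ [[0.36, -0.74, -0.57], [0.8, 0.56, -0.21], [-0.47, 0.39, -0.79]]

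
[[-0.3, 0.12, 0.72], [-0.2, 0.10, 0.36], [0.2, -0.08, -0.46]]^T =[[-0.30, -0.2, 0.2], [0.12, 0.1, -0.08], [0.72, 0.36, -0.46]]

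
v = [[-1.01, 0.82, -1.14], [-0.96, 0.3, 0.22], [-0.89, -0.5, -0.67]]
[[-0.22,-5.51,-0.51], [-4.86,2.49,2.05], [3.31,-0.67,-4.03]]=v @ [[2.55, -2.03, -0.16],[-4.27, -2.01, 3.85],[-5.14, 5.19, 3.36]]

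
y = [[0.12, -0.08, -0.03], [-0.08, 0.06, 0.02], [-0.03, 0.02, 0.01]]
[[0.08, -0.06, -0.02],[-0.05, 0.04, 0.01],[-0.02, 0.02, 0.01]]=y@[[0.5, -0.22, -0.03], [-0.22, 0.42, 0.1], [-0.03, 0.1, 0.25]]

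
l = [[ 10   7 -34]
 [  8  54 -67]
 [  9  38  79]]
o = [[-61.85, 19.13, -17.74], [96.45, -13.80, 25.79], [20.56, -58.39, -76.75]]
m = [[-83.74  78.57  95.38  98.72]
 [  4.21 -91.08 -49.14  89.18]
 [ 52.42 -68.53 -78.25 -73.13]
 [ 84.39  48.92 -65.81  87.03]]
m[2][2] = -78.25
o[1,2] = 25.79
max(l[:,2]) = 79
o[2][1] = -58.39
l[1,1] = 54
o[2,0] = 20.56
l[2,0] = 9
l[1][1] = 54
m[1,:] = [4.21, -91.08, -49.14, 89.18]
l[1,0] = 8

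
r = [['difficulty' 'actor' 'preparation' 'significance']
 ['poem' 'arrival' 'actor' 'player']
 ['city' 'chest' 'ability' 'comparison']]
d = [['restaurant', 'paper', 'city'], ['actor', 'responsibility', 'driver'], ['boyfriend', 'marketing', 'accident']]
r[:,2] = ['preparation', 'actor', 'ability']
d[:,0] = ['restaurant', 'actor', 'boyfriend']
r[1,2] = 'actor'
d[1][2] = 'driver'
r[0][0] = 'difficulty'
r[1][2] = 'actor'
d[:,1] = ['paper', 'responsibility', 'marketing']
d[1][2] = 'driver'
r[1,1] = 'arrival'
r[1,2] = 'actor'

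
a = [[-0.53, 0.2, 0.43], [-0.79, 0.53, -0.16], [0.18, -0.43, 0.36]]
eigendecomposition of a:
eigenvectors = [[(-0.12+0j),(-0.61+0.24j),(-0.61-0.24j)], [(0.7+0j),(-0.69+0j),-0.69-0.00j], [-0.70+0.00j,-0.24-0.17j,-0.24+0.17j]]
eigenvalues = [(0.82+0j), (-0.23+0.24j), (-0.23-0.24j)]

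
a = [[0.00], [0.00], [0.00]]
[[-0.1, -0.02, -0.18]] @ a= [[0.00]]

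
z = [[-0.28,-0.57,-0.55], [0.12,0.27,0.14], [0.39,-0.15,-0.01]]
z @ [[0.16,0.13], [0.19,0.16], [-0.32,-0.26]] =[[0.02, 0.02], [0.03, 0.02], [0.04, 0.03]]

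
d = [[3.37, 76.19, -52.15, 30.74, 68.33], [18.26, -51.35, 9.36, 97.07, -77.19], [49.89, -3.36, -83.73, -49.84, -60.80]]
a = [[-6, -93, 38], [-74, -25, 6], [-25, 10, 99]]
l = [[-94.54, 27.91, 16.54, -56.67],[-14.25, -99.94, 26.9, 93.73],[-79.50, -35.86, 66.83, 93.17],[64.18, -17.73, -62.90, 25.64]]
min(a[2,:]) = -25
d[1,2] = 9.36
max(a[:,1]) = 10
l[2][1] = -35.86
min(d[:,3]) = -49.84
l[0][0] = -94.54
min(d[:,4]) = -77.19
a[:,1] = [-93, -25, 10]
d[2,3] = -49.84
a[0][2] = 38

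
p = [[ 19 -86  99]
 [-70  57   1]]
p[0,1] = -86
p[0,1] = -86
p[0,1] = -86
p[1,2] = 1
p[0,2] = 99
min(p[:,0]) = -70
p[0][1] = -86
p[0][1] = -86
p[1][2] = 1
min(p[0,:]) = -86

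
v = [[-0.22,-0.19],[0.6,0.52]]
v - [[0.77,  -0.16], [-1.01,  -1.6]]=[[-0.99,-0.03], [1.61,2.12]]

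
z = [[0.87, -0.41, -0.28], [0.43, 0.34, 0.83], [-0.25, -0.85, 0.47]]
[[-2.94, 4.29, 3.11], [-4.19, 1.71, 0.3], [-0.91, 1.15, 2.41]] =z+[[-3.81, 4.7, 3.39], [-4.62, 1.37, -0.53], [-0.66, 2.0, 1.94]]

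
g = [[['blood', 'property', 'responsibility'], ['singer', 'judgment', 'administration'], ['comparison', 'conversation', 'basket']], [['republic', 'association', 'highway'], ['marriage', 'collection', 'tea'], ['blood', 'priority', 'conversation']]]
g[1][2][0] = 'blood'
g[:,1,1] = ['judgment', 'collection']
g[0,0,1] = 'property'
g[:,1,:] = [['singer', 'judgment', 'administration'], ['marriage', 'collection', 'tea']]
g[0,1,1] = 'judgment'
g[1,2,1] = 'priority'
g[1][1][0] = 'marriage'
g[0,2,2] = 'basket'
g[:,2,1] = ['conversation', 'priority']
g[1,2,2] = 'conversation'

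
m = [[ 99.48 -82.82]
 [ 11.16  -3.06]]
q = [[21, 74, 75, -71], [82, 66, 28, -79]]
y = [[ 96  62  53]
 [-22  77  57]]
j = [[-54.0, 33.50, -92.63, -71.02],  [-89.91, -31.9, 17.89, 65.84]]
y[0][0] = 96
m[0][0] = 99.48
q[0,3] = -71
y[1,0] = -22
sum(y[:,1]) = 139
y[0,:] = [96, 62, 53]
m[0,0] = 99.48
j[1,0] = -89.91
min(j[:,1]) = -31.9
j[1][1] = -31.9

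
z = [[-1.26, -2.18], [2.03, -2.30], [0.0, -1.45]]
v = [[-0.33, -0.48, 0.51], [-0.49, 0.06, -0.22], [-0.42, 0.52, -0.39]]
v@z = [[-0.56, 1.08], [0.74, 1.25], [1.58, 0.29]]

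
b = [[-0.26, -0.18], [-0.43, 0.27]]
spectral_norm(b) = 0.53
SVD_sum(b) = [[-0.16, 0.06], [-0.46, 0.18]] + [[-0.1, -0.24], [0.03, 0.09]]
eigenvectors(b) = [[-0.83, 0.27], [-0.55, -0.96]]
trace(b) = 0.01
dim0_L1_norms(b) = [0.69, 0.45]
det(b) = -0.15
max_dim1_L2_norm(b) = 0.51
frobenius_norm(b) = 0.60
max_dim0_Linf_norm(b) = 0.43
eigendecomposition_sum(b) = [[-0.32, -0.09], [-0.21, -0.06]] + [[0.06, -0.09], [-0.22, 0.33]]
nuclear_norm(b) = 0.81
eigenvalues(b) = [-0.38, 0.39]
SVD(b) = [[-0.33, -0.94], [-0.94, 0.33]] @ diag([0.5291420370487065, 0.2789421169847704]) @ [[0.93,-0.37], [0.37,0.93]]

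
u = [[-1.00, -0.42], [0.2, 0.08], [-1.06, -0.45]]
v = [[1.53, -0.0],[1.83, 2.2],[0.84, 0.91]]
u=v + [[-2.53, -0.42], [-1.63, -2.12], [-1.9, -1.36]]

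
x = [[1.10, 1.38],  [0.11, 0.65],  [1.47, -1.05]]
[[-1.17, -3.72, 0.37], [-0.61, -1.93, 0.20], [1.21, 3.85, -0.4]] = x @ [[0.14, 0.44, -0.05], [-0.96, -3.05, 0.31]]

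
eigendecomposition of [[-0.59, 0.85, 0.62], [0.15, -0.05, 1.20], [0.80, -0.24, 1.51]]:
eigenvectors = [[(-0.39+0j),-0.83+0.00j,(-0.83-0j)], [(-0.53+0j),-0.36-0.30j,(-0.36+0.3j)], [(-0.75+0j),0.30+0.01j,(0.3-0.01j)]]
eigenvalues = [(1.76+0j), (-0.44+0.3j), (-0.44-0.3j)]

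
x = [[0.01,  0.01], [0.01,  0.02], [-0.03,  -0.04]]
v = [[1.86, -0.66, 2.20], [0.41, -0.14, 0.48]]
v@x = [[-0.05,-0.08], [-0.01,-0.02]]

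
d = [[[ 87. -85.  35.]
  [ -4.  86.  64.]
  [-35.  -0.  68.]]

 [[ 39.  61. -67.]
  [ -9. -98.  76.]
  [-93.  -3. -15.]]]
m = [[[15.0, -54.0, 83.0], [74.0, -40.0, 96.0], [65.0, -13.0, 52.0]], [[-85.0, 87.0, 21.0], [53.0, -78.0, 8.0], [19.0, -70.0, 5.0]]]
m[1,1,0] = 53.0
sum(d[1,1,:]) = -31.0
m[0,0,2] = 83.0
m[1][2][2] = 5.0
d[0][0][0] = 87.0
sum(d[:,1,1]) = -12.0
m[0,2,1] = -13.0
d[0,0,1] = -85.0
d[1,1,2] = 76.0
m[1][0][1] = 87.0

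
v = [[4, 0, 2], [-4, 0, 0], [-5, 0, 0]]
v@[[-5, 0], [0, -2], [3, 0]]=[[-14, 0], [20, 0], [25, 0]]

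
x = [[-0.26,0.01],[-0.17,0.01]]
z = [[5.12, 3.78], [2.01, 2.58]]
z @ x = [[-1.97, 0.09],[-0.96, 0.05]]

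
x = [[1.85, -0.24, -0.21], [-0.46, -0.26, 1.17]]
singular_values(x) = [2.0, 1.09]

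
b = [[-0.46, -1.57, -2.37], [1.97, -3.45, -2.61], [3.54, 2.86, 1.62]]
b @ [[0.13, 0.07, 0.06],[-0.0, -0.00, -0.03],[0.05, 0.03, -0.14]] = [[-0.18, -0.1, 0.35], [0.13, 0.06, 0.59], [0.54, 0.30, -0.1]]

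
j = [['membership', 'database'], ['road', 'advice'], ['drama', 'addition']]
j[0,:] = ['membership', 'database']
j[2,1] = 'addition'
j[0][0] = 'membership'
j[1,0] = 'road'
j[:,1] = ['database', 'advice', 'addition']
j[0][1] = 'database'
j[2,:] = ['drama', 'addition']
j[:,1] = ['database', 'advice', 'addition']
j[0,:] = ['membership', 'database']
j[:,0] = ['membership', 'road', 'drama']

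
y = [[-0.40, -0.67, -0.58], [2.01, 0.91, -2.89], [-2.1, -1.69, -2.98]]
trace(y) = -2.47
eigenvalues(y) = [(0.89+0.43j), (0.89-0.43j), (-4.26+0j)]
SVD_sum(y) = [[-0.18,  -0.22,  -0.76], [-0.44,  -0.54,  -1.91], [-0.80,  -0.99,  -3.48]] + [[-0.37, -0.22, 0.15], [2.45, 1.46, -0.98], [-1.26, -0.75, 0.51]] + [[0.15, -0.23, 0.03],  [0.00, -0.01, 0.00],  [-0.04, 0.05, -0.01]]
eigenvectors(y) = [[0.33-0.13j, (0.33+0.13j), (0.21+0j)], [(-0.91+0j), (-0.91-0j), (0.42+0j)], [0.22+0.04j, (0.22-0.04j), (0.89+0j)]]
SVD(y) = [[-0.19,0.13,-0.97], [-0.47,-0.88,-0.03], [-0.86,0.45,0.23]] @ diag([4.303763978835011, 3.4218685147679393, 0.2837806937092125]) @ [[0.22, 0.27, 0.94], [-0.81, -0.48, 0.33], [-0.54, 0.83, -0.11]]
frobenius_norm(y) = 5.51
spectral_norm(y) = 4.30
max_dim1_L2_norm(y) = 4.02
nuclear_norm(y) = 8.01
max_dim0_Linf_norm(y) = 2.98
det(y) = -4.18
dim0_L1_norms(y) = [4.51, 3.27, 6.45]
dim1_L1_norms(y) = [1.65, 5.81, 6.77]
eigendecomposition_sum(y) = [[-0.06+1.21j, (-0.19+0.32j), 0.10-0.43j], [1.28-2.85j, 0.75-0.59j, (-0.65+0.94j)], [-0.46+0.64j, (-0.21+0.11j), (0.21-0.2j)]] + [[(-0.06-1.21j),-0.19-0.32j,(0.1+0.43j)], [1.28+2.85j,0.75+0.59j,-0.65-0.94j], [(-0.46-0.64j),-0.21-0.11j,(0.21+0.2j)]] + [[(-0.28+0j),  (-0.29+0j),  -0.79-0.00j], [(-0.56+0j),  (-0.59+0j),  (-1.59-0j)], [-1.19+0.00j,  (-1.26+0j),  (-3.39-0j)]]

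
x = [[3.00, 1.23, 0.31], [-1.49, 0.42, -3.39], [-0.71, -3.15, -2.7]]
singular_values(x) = [5.37, 2.66, 2.51]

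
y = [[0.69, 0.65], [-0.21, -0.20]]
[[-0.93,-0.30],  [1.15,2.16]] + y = [[-0.24, 0.35], [0.94, 1.96]]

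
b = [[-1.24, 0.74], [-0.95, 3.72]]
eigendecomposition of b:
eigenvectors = [[-0.98, -0.15], [-0.19, -0.99]]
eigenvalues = [-1.09, 3.57]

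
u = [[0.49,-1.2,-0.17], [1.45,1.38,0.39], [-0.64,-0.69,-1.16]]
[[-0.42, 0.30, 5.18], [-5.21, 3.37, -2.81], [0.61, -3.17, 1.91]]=u @ [[-3.00,  1.68,  1.60],  [-1.13,  0.2,  -3.61],  [1.8,  1.69,  -0.38]]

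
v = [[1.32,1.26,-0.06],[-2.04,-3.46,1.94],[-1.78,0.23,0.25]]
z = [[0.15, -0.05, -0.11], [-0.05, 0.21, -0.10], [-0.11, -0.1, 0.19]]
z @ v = [[0.50,  0.34,  -0.13],  [-0.32,  -0.81,  0.39],  [-0.28,  0.25,  -0.14]]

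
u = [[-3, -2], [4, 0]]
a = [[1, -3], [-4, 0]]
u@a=[[5, 9], [4, -12]]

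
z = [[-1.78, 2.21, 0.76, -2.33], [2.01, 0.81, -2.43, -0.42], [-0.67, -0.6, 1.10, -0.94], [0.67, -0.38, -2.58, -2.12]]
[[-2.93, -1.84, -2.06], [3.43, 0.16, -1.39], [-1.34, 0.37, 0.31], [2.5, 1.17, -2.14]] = z@[[0.93, 0.21, 0.31],[-0.26, -0.81, -0.43],[-0.74, -0.13, 0.61],[0.06, -0.18, 0.44]]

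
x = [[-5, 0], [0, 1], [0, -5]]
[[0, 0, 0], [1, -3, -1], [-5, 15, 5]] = x @ [[0, 0, 0], [1, -3, -1]]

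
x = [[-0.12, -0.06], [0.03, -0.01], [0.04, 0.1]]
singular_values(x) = [0.16, 0.07]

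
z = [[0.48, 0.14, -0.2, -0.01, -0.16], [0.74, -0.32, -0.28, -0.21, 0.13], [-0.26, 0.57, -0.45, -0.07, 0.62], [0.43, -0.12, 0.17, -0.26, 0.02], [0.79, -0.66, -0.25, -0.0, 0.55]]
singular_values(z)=[1.54, 0.99, 0.57, 0.33, 0.14]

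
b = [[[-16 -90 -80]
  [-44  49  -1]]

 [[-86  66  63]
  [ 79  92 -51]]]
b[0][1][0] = -44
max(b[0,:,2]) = -1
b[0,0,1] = -90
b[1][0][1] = 66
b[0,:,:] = [[-16, -90, -80], [-44, 49, -1]]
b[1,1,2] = -51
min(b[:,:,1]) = -90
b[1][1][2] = -51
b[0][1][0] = -44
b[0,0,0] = -16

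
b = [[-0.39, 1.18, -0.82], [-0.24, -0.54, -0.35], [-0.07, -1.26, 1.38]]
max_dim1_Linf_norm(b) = 1.38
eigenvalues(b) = [(-0.55+0.35j), (-0.55-0.35j), (1.55+0j)]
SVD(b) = [[0.62,0.15,-0.77], [-0.06,-0.97,-0.24], [-0.79,0.2,-0.59]] @ diag([2.3551905810003237, 0.6841459983229408, 0.41294258698524217]) @ [[-0.07, 0.74, -0.66], [0.23, 0.66, 0.71], [0.97, -0.10, -0.22]]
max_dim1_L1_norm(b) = 2.71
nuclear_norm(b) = 3.45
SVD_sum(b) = [[-0.10, 1.08, -0.96], [0.01, -0.11, 0.1], [0.13, -1.37, 1.23]] + [[0.02, 0.07, 0.07], [-0.15, -0.44, -0.47], [0.03, 0.09, 0.10]] + [[-0.31, 0.03, 0.07], [-0.10, 0.01, 0.02], [-0.23, 0.03, 0.05]]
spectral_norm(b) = 2.36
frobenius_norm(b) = 2.49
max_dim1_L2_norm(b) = 1.87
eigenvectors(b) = [[-0.83+0.00j, -0.83-0.00j, -0.44+0.00j], [(0.23-0.42j), (0.23+0.42j), (-0.1+0j)], [(0.16-0.24j), (0.16+0.24j), (0.89+0j)]]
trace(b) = 0.45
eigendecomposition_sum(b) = [[(-0.18+0.33j),0.38+0.43j,-0.05+0.21j], [(-0.12-0.18j),-0.32+0.07j,-0.09-0.08j], [-0.06-0.12j,(-0.2+0.03j),(-0.05-0.05j)]] + [[-0.18-0.33j,0.38-0.43j,(-0.05-0.21j)], [(-0.12+0.18j),(-0.32-0.07j),-0.09+0.08j], [(-0.06+0.12j),-0.20-0.03j,(-0.05+0.05j)]] + [[-0.03-0.00j, 0.42+0.00j, (-0.73-0j)], [-0.01-0.00j, 0.10+0.00j, (-0.16-0j)], [0.05+0.00j, (-0.86-0j), 1.48+0.00j]]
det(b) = 0.67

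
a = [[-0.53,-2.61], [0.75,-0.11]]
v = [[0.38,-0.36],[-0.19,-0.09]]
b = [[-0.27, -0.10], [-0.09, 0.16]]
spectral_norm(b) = 0.29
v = a @ b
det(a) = 2.02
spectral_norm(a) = 2.66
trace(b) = -0.11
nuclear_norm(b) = 0.47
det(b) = -0.05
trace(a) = -0.64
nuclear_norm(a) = 3.42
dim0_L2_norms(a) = [0.92, 2.61]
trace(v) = 0.29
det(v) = -0.10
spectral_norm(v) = 0.53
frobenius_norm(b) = 0.34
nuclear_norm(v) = 0.72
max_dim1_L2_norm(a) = 2.66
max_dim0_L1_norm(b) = 0.36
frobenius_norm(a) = 2.77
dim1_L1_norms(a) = [3.14, 0.86]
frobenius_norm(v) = 0.56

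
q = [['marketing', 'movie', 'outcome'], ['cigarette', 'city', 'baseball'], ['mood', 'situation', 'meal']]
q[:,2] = ['outcome', 'baseball', 'meal']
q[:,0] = ['marketing', 'cigarette', 'mood']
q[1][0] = 'cigarette'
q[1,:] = ['cigarette', 'city', 'baseball']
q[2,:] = ['mood', 'situation', 'meal']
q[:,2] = ['outcome', 'baseball', 'meal']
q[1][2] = 'baseball'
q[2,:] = ['mood', 'situation', 'meal']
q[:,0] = ['marketing', 'cigarette', 'mood']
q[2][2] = 'meal'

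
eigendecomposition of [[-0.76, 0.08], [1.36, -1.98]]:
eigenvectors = [[0.69, -0.06],  [0.72, 1.0]]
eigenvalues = [-0.68, -2.06]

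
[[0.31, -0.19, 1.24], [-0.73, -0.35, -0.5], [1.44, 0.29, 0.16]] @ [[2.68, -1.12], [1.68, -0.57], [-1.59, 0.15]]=[[-1.46, -0.05],[-1.75, 0.94],[4.09, -1.75]]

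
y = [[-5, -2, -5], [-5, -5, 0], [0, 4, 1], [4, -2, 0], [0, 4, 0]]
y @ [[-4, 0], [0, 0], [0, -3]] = [[20, 15], [20, 0], [0, -3], [-16, 0], [0, 0]]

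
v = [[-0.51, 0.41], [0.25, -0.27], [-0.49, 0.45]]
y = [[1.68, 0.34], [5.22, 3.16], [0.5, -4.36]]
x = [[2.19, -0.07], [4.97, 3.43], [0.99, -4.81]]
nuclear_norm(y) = 10.53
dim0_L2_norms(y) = [5.51, 5.4]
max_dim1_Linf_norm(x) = 4.97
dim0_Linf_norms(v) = [0.51, 0.45]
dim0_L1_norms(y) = [7.4, 7.86]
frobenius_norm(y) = 7.71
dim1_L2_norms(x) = [2.19, 6.04, 4.91]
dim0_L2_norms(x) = [5.52, 5.91]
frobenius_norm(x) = 8.09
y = x + v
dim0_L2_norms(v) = [0.75, 0.67]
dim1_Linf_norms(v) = [0.51, 0.27, 0.49]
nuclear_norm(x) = 11.22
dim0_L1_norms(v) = [1.25, 1.13]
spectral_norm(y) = 6.68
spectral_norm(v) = 1.00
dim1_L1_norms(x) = [2.26, 8.4, 5.8]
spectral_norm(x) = 6.71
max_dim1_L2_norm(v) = 0.67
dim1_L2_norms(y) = [1.71, 6.1, 4.39]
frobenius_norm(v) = 1.00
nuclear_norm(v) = 1.05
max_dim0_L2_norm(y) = 5.51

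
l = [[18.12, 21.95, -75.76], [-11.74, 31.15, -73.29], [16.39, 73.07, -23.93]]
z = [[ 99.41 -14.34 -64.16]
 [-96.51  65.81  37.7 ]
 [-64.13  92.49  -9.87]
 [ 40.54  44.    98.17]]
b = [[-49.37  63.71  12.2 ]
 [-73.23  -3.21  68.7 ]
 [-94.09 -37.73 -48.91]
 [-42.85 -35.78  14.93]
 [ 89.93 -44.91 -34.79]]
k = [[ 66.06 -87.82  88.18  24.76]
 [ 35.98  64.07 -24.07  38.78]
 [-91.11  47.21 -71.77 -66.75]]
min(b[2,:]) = -94.09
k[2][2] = -71.77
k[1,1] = 64.07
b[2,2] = -48.91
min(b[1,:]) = -73.23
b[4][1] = -44.91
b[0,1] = 63.71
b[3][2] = 14.93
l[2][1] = 73.07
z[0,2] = -64.16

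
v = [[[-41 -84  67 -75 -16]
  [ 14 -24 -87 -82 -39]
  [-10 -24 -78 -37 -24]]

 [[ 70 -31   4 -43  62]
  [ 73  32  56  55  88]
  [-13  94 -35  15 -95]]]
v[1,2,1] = 94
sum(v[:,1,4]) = 49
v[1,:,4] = [62, 88, -95]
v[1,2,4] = -95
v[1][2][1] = 94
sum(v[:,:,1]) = -37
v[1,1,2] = 56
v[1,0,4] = 62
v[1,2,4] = -95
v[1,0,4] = 62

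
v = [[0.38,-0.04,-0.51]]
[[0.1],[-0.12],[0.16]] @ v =[[0.04,-0.00,-0.05], [-0.05,0.00,0.06], [0.06,-0.01,-0.08]]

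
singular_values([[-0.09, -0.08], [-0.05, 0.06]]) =[0.12, 0.08]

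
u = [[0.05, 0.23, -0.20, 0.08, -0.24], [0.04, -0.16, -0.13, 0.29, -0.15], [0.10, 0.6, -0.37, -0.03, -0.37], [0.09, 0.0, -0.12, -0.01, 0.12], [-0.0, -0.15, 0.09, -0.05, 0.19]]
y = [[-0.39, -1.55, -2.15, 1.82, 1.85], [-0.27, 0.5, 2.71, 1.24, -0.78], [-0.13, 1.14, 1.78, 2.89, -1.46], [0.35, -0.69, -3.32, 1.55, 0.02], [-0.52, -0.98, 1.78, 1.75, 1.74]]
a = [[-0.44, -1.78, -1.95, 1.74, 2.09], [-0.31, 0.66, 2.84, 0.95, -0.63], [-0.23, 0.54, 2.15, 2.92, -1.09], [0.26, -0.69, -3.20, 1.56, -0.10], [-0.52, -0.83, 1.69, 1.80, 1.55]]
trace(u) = -0.30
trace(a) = 5.48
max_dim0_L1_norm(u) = 1.14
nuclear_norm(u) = 1.54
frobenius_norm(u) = 1.03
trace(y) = 5.18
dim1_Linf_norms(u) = [0.24, 0.29, 0.6, 0.12, 0.19]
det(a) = 0.02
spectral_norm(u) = 0.92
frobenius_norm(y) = 7.95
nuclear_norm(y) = 13.86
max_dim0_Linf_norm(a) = 3.2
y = a + u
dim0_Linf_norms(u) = [0.1, 0.6, 0.37, 0.29, 0.37]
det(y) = 4.99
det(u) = -0.00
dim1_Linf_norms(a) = [2.09, 2.84, 2.92, 3.2, 1.8]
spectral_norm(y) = 5.81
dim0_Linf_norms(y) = [0.52, 1.55, 3.32, 2.89, 1.85]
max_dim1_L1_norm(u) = 1.47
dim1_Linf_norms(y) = [2.15, 2.71, 2.89, 3.32, 1.78]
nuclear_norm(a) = 13.23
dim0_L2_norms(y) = [0.8, 2.32, 5.42, 4.32, 3.03]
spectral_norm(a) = 5.81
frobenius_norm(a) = 7.86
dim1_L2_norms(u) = [0.4, 0.39, 0.8, 0.19, 0.26]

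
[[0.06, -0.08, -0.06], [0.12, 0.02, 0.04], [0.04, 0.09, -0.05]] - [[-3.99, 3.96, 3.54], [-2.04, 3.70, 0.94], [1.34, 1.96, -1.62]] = [[4.05, -4.04, -3.60], [2.16, -3.68, -0.9], [-1.3, -1.87, 1.57]]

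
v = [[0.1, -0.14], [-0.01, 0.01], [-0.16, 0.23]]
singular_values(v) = [0.33, 0.0]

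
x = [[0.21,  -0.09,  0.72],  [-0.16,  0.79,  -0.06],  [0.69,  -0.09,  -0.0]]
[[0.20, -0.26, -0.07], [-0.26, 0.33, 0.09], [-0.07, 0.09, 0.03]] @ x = [[0.04, -0.22, 0.16], [-0.05, 0.28, -0.21], [-0.01, 0.07, -0.06]]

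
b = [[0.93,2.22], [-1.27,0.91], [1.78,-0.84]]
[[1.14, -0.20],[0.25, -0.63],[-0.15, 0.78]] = b @ [[0.13, 0.33], [0.46, -0.23]]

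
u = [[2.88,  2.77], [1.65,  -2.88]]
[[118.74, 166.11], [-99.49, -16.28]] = u @ [[5.16,33.68], [37.5,24.95]]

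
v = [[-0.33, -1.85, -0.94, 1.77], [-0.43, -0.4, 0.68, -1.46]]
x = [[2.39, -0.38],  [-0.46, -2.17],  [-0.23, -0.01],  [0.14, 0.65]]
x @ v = [[-0.63, -4.27, -2.5, 4.79], [1.08, 1.72, -1.04, 2.35], [0.08, 0.43, 0.21, -0.39], [-0.33, -0.52, 0.31, -0.7]]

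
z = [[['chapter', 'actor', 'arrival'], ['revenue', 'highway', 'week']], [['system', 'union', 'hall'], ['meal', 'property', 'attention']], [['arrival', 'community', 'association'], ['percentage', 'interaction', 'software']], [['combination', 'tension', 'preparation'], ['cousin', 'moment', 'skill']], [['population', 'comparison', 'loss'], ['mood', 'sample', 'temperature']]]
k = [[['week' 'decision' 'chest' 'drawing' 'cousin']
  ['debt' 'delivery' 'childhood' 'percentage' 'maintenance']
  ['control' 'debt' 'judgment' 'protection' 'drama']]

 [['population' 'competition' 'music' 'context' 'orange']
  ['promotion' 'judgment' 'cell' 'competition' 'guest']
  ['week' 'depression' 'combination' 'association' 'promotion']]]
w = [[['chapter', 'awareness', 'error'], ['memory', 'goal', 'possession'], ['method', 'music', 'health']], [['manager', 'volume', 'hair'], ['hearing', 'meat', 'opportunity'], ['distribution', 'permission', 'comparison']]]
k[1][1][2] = 'cell'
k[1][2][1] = 'depression'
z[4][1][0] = 'mood'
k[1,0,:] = ['population', 'competition', 'music', 'context', 'orange']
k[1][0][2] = 'music'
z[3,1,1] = 'moment'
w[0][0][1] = 'awareness'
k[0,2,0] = 'control'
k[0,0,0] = 'week'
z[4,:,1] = ['comparison', 'sample']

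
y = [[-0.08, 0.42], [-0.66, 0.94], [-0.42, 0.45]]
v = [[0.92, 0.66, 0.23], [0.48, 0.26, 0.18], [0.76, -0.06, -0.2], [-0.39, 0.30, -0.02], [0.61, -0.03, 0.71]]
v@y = [[-0.61, 1.11], [-0.29, 0.53], [0.06, 0.17], [-0.16, 0.11], [-0.33, 0.55]]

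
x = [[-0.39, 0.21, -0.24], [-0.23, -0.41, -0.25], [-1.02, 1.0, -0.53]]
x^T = [[-0.39,-0.23,-1.02], [0.21,-0.41,1.0], [-0.24,-0.25,-0.53]]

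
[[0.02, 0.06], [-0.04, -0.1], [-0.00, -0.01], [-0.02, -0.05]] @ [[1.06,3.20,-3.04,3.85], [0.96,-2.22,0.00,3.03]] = [[0.08,-0.07,-0.06,0.26], [-0.14,0.09,0.12,-0.46], [-0.01,0.02,0.0,-0.03], [-0.07,0.05,0.06,-0.23]]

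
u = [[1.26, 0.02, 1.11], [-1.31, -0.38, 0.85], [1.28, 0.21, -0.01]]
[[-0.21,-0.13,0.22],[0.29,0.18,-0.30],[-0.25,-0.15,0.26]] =u@[[-0.18,-0.11,0.19], [-0.10,-0.06,0.10], [0.02,0.01,-0.02]]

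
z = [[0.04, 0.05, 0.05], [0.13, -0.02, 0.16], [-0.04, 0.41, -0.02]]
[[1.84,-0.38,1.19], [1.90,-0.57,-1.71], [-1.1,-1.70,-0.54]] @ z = [[-0.02, 0.59, 0.01], [0.07, -0.59, 0.04], [-0.24, -0.24, -0.32]]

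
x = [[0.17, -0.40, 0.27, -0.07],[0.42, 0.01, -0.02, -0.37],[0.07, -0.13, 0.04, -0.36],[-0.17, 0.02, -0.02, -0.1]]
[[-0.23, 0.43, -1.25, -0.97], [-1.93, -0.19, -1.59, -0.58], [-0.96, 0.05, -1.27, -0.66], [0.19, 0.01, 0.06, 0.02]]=x @ [[-2.60, -0.32, -1.59, -0.51], [0.83, -0.25, 1.71, 1.79], [2.56, 1.43, -0.44, -0.36], [2.15, 0.06, 2.55, 1.06]]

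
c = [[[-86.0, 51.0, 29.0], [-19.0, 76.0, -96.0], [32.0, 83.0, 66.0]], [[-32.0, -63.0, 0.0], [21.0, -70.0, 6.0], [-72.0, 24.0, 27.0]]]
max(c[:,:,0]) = 32.0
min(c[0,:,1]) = 51.0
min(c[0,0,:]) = -86.0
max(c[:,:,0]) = 32.0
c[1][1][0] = 21.0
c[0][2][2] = 66.0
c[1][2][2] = 27.0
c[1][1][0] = 21.0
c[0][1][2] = -96.0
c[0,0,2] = 29.0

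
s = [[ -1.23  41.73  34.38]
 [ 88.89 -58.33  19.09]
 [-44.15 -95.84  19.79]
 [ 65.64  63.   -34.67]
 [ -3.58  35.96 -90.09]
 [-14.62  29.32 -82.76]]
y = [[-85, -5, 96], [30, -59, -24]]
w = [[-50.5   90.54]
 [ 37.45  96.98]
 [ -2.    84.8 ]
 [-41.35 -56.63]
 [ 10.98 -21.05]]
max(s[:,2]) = 34.38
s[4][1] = 35.96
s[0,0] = -1.23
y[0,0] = -85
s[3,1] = 63.0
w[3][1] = -56.63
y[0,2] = 96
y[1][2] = -24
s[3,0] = 65.64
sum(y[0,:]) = 6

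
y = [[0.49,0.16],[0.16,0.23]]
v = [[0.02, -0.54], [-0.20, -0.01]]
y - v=[[0.47, 0.7], [0.36, 0.24]]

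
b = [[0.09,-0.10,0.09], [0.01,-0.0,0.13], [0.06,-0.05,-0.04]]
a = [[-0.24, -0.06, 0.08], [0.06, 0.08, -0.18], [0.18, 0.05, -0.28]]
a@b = [[-0.02, 0.02, -0.03], [-0.0, 0.0, 0.02], [-0.0, -0.00, 0.03]]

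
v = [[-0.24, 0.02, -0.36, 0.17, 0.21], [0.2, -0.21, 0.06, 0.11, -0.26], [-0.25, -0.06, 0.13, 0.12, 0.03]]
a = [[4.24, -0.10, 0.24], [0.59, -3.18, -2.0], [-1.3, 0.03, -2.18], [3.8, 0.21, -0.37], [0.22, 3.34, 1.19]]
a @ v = [[-1.10, 0.09, -1.5, 0.74, 0.92], [-0.28, 0.80, -0.66, -0.49, 0.89], [0.86, 0.1, 0.19, -0.48, -0.35], [-0.78, 0.05, -1.4, 0.62, 0.73], [0.32, -0.77, 0.28, 0.55, -0.79]]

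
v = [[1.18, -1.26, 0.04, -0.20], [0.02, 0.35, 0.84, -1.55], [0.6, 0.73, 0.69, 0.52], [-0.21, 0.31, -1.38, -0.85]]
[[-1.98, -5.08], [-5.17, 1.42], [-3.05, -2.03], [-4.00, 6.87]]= v @[[-4.78, -1.64],[-3.36, 2.71],[0.99, -2.94],[3.05, -1.92]]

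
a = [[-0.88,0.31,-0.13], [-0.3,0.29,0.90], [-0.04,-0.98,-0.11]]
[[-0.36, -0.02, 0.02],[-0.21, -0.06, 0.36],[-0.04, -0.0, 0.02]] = a @ [[0.44, 0.03, -0.1], [0.03, 0.01, -0.06], [-0.10, -0.06, 0.39]]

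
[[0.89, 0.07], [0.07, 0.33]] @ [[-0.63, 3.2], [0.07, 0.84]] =[[-0.56, 2.91], [-0.02, 0.5]]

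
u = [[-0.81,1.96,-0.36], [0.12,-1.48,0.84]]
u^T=[[-0.81, 0.12], [1.96, -1.48], [-0.36, 0.84]]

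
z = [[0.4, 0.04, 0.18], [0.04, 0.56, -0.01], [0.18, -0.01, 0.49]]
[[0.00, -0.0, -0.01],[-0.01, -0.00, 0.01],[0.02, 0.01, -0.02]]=z@[[-0.01, -0.01, 0.0], [-0.01, -0.0, 0.01], [0.04, 0.02, -0.05]]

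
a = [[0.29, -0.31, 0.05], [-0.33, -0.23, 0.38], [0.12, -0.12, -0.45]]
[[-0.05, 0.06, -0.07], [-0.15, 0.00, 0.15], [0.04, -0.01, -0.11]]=a @[[0.13, 0.12, -0.27], [0.26, -0.06, -0.0], [-0.12, 0.08, 0.17]]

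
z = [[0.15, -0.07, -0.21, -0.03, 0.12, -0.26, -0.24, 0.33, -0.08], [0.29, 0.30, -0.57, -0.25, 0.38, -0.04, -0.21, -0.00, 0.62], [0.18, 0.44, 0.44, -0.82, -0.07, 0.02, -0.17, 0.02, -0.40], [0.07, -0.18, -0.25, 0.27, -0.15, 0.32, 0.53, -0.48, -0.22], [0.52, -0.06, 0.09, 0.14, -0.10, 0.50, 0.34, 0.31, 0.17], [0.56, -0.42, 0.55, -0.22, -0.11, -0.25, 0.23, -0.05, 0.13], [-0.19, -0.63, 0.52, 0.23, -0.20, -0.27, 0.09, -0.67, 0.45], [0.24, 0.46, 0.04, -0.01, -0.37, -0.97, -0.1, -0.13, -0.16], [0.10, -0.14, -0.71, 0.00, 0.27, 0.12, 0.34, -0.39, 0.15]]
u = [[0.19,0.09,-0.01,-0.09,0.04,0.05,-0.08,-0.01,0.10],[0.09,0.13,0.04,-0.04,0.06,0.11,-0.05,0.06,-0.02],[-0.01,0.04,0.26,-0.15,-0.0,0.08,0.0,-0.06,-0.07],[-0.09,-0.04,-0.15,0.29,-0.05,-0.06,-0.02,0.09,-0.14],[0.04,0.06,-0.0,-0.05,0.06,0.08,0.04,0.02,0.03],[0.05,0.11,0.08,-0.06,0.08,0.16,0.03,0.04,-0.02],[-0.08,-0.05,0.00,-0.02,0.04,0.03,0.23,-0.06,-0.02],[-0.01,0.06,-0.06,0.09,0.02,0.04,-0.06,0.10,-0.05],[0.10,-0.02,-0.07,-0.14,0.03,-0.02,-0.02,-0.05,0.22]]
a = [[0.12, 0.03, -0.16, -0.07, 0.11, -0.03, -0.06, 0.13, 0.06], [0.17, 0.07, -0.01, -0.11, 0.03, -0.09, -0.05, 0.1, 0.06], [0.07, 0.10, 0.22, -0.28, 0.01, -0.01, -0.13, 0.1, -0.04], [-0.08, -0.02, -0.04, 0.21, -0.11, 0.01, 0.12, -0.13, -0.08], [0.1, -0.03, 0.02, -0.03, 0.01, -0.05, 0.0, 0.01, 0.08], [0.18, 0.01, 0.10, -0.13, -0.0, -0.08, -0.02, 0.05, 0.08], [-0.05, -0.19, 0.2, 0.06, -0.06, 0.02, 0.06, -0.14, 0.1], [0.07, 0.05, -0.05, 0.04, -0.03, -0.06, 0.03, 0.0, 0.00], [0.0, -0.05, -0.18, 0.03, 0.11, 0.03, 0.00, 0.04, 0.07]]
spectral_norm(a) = 0.62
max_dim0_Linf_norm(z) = 0.97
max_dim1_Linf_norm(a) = 0.28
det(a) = 0.00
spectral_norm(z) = 1.61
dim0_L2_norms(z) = [0.91, 1.06, 1.31, 0.96, 0.68, 1.23, 0.84, 1.03, 0.95]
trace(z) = 0.92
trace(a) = 0.68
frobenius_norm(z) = 3.04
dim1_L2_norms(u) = [0.27, 0.22, 0.33, 0.39, 0.14, 0.24, 0.26, 0.18, 0.3]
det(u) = 0.00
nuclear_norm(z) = 7.78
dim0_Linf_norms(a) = [0.18, 0.19, 0.22, 0.28, 0.11, 0.09, 0.13, 0.14, 0.1]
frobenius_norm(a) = 0.85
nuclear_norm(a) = 1.63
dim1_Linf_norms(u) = [0.19, 0.13, 0.26, 0.29, 0.08, 0.16, 0.23, 0.1, 0.22]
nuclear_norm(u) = 1.65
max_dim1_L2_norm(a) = 0.41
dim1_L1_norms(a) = [0.77, 0.69, 0.96, 0.8, 0.33, 0.65, 0.88, 0.33, 0.51]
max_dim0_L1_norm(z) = 3.38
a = u @ z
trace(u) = 1.64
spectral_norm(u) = 0.56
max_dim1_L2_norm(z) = 1.24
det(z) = 0.01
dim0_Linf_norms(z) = [0.56, 0.63, 0.71, 0.82, 0.38, 0.97, 0.53, 0.67, 0.62]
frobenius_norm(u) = 0.81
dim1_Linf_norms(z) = [0.33, 0.62, 0.82, 0.53, 0.52, 0.56, 0.67, 0.97, 0.71]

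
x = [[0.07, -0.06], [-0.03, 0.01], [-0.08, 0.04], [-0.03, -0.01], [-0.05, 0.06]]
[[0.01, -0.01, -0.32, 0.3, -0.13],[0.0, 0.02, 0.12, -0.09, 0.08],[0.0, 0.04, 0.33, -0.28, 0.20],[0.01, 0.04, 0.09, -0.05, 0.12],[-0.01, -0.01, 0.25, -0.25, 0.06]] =x@[[-0.25, -1.08, -3.41, 2.39, -3.29], [-0.41, -1.09, 1.36, -2.18, -1.68]]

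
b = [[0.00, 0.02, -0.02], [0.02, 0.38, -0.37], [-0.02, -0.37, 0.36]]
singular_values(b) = [0.74, 0.0, 0.0]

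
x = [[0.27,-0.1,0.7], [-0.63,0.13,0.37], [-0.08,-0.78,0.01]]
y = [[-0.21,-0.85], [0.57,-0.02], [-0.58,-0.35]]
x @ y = [[-0.52, -0.47], [-0.01, 0.4], [-0.43, 0.08]]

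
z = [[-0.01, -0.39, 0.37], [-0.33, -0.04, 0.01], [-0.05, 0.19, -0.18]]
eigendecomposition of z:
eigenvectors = [[-0.75, -0.56, -0.07],[-0.6, 0.72, 0.69],[0.28, 0.41, 0.72]]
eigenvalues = [-0.46, 0.22, 0.01]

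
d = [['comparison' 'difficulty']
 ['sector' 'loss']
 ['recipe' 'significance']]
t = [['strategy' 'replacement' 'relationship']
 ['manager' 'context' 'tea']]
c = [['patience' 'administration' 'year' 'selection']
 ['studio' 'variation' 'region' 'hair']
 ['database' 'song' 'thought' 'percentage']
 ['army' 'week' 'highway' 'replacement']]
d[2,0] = 'recipe'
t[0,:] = ['strategy', 'replacement', 'relationship']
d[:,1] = ['difficulty', 'loss', 'significance']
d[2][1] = 'significance'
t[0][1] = 'replacement'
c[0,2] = 'year'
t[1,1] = 'context'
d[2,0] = 'recipe'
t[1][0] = 'manager'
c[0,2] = 'year'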